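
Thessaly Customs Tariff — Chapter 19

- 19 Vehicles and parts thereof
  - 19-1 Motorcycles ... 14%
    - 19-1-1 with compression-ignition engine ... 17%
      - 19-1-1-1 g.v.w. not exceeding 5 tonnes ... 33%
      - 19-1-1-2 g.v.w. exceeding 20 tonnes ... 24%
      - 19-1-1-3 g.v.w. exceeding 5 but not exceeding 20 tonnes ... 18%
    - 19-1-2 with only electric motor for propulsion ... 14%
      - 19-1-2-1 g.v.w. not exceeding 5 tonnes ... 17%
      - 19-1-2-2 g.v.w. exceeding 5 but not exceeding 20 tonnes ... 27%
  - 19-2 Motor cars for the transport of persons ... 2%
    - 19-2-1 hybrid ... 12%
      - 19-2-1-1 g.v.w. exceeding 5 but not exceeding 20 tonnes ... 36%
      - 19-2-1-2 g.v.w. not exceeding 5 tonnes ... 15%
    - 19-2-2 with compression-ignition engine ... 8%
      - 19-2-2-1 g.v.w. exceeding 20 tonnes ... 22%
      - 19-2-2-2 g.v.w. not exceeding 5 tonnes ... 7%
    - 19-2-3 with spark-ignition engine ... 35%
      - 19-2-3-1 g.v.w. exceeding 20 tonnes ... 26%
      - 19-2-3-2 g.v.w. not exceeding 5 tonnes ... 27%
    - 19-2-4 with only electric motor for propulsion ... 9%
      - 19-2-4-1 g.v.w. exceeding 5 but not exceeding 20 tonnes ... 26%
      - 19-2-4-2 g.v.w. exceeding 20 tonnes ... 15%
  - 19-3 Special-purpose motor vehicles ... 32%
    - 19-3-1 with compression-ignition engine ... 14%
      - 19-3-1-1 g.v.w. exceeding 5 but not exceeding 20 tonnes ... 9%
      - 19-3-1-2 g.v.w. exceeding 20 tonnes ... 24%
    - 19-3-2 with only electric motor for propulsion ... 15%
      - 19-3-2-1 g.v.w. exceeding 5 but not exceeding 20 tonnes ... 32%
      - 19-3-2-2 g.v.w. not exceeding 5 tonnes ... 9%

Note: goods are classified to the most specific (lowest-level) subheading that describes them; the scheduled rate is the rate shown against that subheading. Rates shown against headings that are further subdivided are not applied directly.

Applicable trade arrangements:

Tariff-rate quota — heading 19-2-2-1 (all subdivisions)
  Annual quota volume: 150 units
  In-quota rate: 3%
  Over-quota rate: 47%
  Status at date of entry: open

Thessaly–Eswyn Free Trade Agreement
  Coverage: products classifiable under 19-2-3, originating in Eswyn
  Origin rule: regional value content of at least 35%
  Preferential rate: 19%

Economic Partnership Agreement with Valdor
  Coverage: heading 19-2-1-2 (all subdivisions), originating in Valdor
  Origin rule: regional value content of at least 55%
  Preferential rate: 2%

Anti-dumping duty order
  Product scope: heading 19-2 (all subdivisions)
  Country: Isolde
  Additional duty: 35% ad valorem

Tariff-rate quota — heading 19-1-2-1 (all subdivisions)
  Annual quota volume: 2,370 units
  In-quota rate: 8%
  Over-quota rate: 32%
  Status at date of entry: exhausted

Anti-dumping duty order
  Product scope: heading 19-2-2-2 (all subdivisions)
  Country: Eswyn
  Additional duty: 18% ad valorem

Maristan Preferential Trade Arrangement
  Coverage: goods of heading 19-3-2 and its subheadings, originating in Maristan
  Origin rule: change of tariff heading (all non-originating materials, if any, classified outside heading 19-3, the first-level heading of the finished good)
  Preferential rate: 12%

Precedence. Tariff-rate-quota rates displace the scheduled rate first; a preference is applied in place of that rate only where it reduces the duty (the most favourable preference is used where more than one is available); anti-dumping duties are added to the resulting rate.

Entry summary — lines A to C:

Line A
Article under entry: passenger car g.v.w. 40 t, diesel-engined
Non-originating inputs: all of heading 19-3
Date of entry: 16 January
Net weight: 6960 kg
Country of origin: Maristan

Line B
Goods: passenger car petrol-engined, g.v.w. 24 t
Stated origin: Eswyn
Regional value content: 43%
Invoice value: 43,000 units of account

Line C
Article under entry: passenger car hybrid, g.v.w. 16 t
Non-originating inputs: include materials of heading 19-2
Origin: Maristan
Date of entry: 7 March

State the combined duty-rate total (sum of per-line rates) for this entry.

Line A: passenger car → 19-2; diesel-engined → 19-2-2; g.v.w. 40 t → 19-2-2-1. Scheduled 22%. quota on 19-2-2-1 open → in-quota 3%; Maristan agreement on 19-3-2: 19-2-2-1 not covered. → 3%.
Line B: passenger car → 19-2; petrol-engined → 19-2-3; g.v.w. 24 t → 19-2-3-1. Scheduled 26%. Eswyn agreement on 19-2-3: RVC ≥ 35% → 19% available; preferential 19%. → 19%.
Line C: passenger car → 19-2; hybrid → 19-2-1; g.v.w. 16 t → 19-2-1-1. Scheduled 36%. Maristan agreement on 19-3-2: 19-2-1-1 not covered. → 36%.
Sum: 3% + 19% + 36% = 58%.

58%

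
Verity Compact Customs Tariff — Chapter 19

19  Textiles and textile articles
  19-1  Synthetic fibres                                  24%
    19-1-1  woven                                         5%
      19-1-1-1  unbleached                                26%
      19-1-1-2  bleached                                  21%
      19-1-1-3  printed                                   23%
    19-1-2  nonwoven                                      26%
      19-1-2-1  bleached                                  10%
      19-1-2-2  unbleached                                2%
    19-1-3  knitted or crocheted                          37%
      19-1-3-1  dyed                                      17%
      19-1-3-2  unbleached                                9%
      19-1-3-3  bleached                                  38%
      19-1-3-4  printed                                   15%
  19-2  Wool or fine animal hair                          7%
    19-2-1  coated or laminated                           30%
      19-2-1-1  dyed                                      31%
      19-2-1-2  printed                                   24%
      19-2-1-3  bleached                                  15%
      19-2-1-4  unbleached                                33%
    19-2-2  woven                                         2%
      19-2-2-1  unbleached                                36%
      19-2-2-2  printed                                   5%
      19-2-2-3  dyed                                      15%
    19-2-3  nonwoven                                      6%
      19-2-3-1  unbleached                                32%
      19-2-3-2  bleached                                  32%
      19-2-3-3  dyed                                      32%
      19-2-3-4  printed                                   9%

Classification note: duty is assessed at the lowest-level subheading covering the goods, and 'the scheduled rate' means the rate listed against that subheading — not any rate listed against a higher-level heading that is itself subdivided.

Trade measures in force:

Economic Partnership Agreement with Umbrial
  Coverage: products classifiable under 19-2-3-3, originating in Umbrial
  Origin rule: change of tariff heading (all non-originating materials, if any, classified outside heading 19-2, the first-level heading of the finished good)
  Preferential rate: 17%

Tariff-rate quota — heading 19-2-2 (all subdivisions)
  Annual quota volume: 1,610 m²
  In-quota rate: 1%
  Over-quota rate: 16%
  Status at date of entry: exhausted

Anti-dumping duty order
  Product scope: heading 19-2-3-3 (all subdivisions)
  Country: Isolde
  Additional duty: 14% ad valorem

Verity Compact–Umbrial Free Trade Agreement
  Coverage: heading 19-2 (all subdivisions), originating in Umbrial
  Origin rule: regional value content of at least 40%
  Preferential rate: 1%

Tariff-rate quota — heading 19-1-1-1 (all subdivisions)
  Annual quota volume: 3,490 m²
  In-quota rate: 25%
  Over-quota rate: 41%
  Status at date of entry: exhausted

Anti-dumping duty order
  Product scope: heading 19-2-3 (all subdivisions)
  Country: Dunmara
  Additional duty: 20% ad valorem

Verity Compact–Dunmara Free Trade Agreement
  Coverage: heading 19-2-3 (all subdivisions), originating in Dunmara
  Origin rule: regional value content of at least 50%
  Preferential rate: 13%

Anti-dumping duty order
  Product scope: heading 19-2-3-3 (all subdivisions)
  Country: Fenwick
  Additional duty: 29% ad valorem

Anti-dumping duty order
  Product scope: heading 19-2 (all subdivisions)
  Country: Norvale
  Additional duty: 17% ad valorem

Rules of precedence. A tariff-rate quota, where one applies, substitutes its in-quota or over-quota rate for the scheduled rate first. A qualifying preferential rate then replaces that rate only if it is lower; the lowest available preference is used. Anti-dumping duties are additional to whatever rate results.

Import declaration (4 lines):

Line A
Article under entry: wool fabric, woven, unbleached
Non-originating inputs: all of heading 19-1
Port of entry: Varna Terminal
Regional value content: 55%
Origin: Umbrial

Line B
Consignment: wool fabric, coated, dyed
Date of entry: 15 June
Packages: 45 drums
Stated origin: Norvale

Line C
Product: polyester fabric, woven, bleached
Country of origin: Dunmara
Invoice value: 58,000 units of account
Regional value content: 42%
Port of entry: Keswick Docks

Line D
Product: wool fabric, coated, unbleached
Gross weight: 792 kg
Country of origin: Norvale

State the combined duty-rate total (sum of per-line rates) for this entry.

120%

Line A: wool → 19-2; woven → 19-2-2; unbleached → 19-2-2-1. Scheduled 36%. quota on 19-2-2 exhausted → over-quota 16%; Umbrial agreement on 19-2-3-3: 19-2-2-1 not covered; Umbrial agreement on 19-2: RVC ≥ 40% → 1% available; preferential 1%. → 1%.
Line B: wool → 19-2; coated → 19-2-1; dyed → 19-2-1-1. Scheduled 31%. anti-dumping (Norvale, 19-2): +17%; total 31% + 17% = 48%. → 48%.
Line C: polyester → 19-1; woven → 19-1-1; bleached → 19-1-1-2. Scheduled 21%. Dunmara agreement on 19-2-3: 19-1-1-2 not covered. → 21%.
Line D: wool → 19-2; coated → 19-2-1; unbleached → 19-2-1-4. Scheduled 33%. anti-dumping (Norvale, 19-2): +17%; total 33% + 17% = 50%. → 50%.
Sum: 1% + 48% + 21% + 50% = 120%.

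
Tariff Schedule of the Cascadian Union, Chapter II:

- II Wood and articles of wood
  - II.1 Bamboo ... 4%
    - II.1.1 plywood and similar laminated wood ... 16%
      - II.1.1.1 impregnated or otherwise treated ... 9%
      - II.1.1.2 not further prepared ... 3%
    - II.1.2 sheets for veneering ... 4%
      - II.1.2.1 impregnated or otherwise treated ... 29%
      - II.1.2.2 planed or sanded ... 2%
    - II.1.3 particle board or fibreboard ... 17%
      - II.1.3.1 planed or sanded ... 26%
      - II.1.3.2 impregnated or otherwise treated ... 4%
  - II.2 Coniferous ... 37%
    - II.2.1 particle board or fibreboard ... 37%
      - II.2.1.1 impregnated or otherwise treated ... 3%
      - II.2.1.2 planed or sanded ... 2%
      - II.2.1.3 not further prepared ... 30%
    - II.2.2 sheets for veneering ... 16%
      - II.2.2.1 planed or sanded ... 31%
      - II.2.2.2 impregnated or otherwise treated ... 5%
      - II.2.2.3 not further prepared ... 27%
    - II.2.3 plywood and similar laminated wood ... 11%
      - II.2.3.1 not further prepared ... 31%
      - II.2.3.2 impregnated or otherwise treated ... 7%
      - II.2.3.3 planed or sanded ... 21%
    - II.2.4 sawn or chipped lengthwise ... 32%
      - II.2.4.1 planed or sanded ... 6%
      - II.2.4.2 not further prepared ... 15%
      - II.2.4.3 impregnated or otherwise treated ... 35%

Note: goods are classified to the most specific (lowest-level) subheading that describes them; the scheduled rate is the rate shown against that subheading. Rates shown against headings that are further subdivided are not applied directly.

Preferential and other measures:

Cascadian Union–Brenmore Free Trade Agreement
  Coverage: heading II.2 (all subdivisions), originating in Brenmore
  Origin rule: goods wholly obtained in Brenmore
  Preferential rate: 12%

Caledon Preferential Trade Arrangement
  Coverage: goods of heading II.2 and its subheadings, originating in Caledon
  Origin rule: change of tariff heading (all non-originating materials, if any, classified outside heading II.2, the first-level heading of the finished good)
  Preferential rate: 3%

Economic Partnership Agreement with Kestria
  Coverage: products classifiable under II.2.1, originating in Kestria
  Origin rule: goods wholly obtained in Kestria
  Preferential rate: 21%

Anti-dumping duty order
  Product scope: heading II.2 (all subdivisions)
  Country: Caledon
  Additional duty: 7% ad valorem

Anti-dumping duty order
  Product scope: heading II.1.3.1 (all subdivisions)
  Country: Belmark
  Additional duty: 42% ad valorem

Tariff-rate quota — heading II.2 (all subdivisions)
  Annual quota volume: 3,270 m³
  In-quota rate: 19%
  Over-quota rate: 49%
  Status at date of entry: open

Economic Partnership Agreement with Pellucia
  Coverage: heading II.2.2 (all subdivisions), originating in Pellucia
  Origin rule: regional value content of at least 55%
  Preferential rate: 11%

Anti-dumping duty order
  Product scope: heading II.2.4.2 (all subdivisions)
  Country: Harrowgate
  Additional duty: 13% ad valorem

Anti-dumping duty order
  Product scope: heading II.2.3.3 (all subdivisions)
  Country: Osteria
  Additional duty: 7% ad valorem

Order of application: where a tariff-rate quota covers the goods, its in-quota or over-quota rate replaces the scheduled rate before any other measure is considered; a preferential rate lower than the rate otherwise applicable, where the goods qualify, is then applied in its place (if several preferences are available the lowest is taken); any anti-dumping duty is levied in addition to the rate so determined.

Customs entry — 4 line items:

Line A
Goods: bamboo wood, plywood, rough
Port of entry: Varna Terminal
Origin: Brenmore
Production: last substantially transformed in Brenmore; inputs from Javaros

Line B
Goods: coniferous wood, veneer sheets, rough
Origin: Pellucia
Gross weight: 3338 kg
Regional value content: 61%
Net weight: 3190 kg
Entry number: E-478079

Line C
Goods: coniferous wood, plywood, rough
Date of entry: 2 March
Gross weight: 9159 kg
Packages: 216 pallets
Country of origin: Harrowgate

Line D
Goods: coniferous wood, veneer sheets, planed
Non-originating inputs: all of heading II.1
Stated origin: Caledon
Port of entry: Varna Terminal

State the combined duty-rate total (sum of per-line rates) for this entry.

Line A: bamboo → II.1; plywood → II.1.1; rough → II.1.1.2. Scheduled 3%. Brenmore agreement on II.2: II.1.1.2 not covered. → 3%.
Line B: coniferous → II.2; veneer sheets → II.2.2; rough → II.2.2.3. Scheduled 27%. quota on II.2 open → in-quota 19%; Pellucia agreement on II.2.2: RVC ≥ 55% → 11% available; preferential 11%. → 11%.
Line C: coniferous → II.2; plywood → II.2.3; rough → II.2.3.1. Scheduled 31%. quota on II.2 open → in-quota 19%. → 19%.
Line D: coniferous → II.2; veneer sheets → II.2.2; planed → II.2.2.1. Scheduled 31%. quota on II.2 open → in-quota 19%; Caledon agreement on II.2: CTH met → 3% available; preferential 3%; anti-dumping (Caledon, II.2): +7%; total 3% + 7% = 10%. → 10%.
Sum: 3% + 11% + 19% + 10% = 43%.

43%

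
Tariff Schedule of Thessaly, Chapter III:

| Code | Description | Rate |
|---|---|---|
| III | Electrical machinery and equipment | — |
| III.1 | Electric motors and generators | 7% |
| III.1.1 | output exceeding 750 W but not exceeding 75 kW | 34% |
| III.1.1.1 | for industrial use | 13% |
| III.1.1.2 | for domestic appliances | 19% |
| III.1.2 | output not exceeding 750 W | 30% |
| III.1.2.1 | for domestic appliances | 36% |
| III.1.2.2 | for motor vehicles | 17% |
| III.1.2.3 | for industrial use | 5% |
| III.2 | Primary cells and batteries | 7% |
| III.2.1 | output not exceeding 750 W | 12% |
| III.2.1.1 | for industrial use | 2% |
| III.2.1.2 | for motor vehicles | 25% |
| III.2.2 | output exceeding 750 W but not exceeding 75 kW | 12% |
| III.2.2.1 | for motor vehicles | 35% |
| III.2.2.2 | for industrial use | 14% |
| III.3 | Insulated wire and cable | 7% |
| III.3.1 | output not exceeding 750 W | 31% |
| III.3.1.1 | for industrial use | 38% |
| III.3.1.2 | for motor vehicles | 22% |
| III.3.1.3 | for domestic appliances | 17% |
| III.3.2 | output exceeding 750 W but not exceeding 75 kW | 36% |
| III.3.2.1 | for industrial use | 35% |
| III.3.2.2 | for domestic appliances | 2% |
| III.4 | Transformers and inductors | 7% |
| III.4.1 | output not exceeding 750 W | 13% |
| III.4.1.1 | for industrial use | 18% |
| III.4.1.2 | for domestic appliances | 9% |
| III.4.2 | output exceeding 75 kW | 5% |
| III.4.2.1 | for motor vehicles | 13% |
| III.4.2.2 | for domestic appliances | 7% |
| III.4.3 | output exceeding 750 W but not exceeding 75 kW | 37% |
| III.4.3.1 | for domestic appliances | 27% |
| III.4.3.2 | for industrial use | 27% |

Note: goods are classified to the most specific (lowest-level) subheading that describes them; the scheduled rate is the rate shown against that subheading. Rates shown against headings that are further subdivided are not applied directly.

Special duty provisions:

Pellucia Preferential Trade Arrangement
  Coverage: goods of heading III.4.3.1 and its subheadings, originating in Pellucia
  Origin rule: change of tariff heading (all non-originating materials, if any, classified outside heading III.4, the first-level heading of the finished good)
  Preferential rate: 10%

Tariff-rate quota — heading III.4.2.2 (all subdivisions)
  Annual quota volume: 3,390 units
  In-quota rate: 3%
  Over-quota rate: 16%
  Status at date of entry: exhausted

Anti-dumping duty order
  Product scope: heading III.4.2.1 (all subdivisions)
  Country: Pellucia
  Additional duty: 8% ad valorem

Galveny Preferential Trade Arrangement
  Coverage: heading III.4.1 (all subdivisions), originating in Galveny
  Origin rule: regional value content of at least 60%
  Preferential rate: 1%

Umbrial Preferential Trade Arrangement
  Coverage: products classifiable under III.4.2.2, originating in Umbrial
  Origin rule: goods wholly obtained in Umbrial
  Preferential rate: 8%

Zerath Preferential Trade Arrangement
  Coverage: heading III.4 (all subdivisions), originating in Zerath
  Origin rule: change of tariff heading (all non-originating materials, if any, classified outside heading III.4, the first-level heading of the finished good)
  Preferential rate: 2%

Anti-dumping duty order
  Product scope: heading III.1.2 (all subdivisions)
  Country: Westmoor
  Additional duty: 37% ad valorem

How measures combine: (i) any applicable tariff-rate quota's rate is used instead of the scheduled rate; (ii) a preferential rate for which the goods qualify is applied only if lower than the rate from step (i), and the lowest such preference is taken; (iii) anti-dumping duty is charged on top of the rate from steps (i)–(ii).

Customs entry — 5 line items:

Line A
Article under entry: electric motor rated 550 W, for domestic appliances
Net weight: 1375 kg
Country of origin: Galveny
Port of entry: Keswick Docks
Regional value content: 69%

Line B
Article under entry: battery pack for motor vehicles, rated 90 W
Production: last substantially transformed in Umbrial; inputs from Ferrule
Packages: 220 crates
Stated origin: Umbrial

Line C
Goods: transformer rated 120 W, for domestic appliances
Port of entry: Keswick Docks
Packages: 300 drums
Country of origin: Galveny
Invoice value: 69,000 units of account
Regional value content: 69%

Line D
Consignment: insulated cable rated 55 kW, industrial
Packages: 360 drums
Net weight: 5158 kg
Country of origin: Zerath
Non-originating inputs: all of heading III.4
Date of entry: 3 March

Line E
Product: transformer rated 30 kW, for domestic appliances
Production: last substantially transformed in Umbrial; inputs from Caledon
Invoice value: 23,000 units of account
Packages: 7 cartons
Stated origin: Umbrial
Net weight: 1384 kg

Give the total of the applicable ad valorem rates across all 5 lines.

124%

Line A: electric motor → III.1; rated 550 W → III.1.2; for domestic appliances → III.1.2.1. Scheduled 36%. Galveny agreement on III.4.1: III.1.2.1 not covered. → 36%.
Line B: battery pack → III.2; rated 90 W → III.2.1; for motor vehicles → III.2.1.2. Scheduled 25%. Umbrial agreement on III.4.2.2: III.2.1.2 not covered. → 25%.
Line C: transformer → III.4; rated 120 W → III.4.1; for domestic appliances → III.4.1.2. Scheduled 9%. Galveny agreement on III.4.1: RVC ≥ 60% → 1% available; preferential 1%. → 1%.
Line D: insulated cable → III.3; rated 55 kW → III.3.2; industrial → III.3.2.1. Scheduled 35%. Zerath agreement on III.4: III.3.2.1 not covered. → 35%.
Line E: transformer → III.4; rated 30 kW → III.4.3; for domestic appliances → III.4.3.1. Scheduled 27%. Umbrial agreement on III.4.2.2: III.4.3.1 not covered. → 27%.
Sum: 36% + 25% + 1% + 35% + 27% = 124%.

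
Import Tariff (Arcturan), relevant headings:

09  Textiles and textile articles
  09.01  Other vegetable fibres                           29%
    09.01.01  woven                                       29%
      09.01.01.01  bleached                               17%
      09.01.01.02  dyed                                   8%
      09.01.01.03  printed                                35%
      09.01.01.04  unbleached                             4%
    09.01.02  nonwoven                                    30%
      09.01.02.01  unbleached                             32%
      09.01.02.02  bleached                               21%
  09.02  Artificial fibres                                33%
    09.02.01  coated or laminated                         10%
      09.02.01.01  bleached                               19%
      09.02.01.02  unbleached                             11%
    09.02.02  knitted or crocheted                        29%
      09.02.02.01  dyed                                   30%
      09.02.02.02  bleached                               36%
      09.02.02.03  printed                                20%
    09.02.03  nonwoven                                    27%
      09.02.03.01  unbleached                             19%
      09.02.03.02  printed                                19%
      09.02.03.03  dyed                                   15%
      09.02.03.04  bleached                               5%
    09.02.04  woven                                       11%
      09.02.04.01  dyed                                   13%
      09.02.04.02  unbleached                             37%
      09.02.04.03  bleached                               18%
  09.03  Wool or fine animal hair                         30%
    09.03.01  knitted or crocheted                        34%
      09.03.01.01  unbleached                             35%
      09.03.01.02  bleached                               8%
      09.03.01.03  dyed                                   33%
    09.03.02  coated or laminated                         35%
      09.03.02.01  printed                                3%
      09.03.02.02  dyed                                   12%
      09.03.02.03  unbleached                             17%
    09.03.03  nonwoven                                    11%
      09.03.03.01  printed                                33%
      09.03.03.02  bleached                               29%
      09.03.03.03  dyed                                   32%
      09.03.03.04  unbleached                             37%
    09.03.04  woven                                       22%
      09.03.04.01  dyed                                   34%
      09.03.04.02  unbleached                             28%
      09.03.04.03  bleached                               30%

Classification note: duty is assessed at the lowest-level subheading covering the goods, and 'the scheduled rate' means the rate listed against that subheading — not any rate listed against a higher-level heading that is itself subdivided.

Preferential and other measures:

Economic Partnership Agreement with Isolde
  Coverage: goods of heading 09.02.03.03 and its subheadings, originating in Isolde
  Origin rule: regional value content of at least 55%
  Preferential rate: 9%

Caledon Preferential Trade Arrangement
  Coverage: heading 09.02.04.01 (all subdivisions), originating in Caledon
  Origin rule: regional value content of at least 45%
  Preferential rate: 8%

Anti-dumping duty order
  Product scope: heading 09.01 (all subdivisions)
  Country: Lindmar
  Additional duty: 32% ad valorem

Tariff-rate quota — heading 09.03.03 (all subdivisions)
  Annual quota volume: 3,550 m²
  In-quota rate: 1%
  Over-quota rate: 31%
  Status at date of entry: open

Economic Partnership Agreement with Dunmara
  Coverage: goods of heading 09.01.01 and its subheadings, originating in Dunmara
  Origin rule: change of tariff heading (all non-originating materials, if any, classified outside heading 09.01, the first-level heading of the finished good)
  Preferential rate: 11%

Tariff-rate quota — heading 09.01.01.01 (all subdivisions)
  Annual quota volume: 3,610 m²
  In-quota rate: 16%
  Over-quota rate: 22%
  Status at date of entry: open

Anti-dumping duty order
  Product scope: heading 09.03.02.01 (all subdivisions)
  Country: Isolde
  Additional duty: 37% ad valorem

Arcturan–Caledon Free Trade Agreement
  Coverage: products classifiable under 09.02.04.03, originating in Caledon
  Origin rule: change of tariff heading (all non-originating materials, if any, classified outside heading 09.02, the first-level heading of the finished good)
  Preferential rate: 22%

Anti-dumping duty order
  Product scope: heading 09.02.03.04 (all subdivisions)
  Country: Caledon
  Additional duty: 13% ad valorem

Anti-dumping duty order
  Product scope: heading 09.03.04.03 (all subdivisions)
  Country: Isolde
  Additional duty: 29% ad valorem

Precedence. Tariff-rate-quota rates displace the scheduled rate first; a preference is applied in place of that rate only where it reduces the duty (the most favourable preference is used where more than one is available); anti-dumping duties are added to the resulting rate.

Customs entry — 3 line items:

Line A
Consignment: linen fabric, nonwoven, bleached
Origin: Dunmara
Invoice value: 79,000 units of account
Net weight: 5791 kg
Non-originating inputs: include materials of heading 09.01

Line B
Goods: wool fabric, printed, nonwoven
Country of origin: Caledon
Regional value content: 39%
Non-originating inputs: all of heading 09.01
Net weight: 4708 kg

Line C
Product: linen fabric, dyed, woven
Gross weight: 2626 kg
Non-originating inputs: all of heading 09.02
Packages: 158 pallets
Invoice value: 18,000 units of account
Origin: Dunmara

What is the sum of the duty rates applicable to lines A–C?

Line A: linen → 09.01; nonwoven → 09.01.02; bleached → 09.01.02.02. Scheduled 21%. Dunmara agreement on 09.01.01: 09.01.02.02 not covered. → 21%.
Line B: wool → 09.03; nonwoven → 09.03.03; printed → 09.03.03.01. Scheduled 33%. quota on 09.03.03 open → in-quota 1%; Caledon agreement on 09.02.04.01: 09.03.03.01 not covered; Caledon agreement on 09.02.04.03: 09.03.03.01 not covered. → 1%.
Line C: linen → 09.01; woven → 09.01.01; dyed → 09.01.01.02. Scheduled 8%. Dunmara agreement on 09.01.01: CTH met → 11% available; preference 11% not lower than 8% → no reduction. → 8%.
Sum: 21% + 1% + 8% = 30%.

30%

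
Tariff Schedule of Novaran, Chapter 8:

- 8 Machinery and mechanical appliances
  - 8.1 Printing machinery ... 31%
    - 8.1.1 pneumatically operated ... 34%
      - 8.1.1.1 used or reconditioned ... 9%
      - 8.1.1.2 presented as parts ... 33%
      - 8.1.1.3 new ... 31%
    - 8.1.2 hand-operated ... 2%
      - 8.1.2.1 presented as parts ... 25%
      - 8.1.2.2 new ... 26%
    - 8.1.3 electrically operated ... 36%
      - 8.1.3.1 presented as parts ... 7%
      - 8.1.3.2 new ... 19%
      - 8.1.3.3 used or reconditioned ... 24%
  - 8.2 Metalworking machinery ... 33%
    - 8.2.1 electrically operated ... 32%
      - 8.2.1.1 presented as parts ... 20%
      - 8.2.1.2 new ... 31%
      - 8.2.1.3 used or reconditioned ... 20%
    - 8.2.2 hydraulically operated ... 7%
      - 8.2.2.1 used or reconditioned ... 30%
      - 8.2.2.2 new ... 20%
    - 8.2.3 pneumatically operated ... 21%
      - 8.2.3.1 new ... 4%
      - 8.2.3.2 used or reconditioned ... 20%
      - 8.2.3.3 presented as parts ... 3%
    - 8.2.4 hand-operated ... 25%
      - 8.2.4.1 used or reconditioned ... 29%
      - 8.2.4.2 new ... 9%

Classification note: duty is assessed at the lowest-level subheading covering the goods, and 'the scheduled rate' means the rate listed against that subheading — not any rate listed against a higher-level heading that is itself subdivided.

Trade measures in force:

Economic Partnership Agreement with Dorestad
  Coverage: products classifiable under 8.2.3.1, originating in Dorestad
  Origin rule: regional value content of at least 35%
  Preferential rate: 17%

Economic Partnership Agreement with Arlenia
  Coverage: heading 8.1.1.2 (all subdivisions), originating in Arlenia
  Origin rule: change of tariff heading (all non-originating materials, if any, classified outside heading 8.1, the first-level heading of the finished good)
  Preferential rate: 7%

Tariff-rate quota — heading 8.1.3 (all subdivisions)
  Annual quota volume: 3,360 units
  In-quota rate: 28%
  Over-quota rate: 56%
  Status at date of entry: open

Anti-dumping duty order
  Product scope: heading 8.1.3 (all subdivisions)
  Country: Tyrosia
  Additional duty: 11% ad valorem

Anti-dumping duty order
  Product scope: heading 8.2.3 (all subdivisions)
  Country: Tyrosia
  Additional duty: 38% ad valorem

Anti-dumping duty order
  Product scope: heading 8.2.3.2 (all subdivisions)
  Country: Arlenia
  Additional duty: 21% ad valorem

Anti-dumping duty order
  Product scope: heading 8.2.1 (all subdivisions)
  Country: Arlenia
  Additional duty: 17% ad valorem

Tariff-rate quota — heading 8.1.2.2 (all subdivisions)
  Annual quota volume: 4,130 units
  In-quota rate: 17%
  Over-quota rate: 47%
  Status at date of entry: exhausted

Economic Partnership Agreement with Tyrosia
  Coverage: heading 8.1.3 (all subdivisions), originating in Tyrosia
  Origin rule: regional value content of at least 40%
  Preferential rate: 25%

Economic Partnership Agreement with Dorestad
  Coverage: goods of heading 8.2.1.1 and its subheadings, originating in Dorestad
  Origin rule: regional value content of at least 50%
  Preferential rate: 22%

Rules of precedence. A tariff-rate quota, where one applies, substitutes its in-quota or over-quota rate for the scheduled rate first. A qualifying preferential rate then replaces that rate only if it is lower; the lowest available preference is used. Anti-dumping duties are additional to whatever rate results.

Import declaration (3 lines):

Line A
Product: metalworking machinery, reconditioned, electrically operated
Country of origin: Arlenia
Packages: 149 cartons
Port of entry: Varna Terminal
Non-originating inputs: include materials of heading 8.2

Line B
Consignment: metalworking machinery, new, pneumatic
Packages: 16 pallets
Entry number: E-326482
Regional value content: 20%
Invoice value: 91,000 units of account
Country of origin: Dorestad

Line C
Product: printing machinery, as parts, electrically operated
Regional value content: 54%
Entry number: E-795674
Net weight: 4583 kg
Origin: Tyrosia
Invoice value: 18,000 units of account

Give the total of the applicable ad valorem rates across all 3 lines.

Line A: metalworking → 8.2; electrically operated → 8.2.1; reconditioned → 8.2.1.3. Scheduled 20%. Arlenia agreement on 8.1.1.2: 8.2.1.3 not covered; anti-dumping (Arlenia, 8.2.1): +17%; total 20% + 17% = 37%. → 37%.
Line B: metalworking → 8.2; pneumatic → 8.2.3; new → 8.2.3.1. Scheduled 4%. Dorestad agreement on 8.2.3.1: RVC < 35%; Dorestad agreement on 8.2.1.1: 8.2.3.1 not covered. → 4%.
Line C: printing → 8.1; electrically operated → 8.1.3; as parts → 8.1.3.1. Scheduled 7%. quota on 8.1.3 open → in-quota 28%; Tyrosia agreement on 8.1.3: RVC ≥ 40% → 25% available; preferential 25%; anti-dumping (Tyrosia, 8.1.3): +11%; total 25% + 11% = 36%. → 36%.
Sum: 37% + 4% + 36% = 77%.

77%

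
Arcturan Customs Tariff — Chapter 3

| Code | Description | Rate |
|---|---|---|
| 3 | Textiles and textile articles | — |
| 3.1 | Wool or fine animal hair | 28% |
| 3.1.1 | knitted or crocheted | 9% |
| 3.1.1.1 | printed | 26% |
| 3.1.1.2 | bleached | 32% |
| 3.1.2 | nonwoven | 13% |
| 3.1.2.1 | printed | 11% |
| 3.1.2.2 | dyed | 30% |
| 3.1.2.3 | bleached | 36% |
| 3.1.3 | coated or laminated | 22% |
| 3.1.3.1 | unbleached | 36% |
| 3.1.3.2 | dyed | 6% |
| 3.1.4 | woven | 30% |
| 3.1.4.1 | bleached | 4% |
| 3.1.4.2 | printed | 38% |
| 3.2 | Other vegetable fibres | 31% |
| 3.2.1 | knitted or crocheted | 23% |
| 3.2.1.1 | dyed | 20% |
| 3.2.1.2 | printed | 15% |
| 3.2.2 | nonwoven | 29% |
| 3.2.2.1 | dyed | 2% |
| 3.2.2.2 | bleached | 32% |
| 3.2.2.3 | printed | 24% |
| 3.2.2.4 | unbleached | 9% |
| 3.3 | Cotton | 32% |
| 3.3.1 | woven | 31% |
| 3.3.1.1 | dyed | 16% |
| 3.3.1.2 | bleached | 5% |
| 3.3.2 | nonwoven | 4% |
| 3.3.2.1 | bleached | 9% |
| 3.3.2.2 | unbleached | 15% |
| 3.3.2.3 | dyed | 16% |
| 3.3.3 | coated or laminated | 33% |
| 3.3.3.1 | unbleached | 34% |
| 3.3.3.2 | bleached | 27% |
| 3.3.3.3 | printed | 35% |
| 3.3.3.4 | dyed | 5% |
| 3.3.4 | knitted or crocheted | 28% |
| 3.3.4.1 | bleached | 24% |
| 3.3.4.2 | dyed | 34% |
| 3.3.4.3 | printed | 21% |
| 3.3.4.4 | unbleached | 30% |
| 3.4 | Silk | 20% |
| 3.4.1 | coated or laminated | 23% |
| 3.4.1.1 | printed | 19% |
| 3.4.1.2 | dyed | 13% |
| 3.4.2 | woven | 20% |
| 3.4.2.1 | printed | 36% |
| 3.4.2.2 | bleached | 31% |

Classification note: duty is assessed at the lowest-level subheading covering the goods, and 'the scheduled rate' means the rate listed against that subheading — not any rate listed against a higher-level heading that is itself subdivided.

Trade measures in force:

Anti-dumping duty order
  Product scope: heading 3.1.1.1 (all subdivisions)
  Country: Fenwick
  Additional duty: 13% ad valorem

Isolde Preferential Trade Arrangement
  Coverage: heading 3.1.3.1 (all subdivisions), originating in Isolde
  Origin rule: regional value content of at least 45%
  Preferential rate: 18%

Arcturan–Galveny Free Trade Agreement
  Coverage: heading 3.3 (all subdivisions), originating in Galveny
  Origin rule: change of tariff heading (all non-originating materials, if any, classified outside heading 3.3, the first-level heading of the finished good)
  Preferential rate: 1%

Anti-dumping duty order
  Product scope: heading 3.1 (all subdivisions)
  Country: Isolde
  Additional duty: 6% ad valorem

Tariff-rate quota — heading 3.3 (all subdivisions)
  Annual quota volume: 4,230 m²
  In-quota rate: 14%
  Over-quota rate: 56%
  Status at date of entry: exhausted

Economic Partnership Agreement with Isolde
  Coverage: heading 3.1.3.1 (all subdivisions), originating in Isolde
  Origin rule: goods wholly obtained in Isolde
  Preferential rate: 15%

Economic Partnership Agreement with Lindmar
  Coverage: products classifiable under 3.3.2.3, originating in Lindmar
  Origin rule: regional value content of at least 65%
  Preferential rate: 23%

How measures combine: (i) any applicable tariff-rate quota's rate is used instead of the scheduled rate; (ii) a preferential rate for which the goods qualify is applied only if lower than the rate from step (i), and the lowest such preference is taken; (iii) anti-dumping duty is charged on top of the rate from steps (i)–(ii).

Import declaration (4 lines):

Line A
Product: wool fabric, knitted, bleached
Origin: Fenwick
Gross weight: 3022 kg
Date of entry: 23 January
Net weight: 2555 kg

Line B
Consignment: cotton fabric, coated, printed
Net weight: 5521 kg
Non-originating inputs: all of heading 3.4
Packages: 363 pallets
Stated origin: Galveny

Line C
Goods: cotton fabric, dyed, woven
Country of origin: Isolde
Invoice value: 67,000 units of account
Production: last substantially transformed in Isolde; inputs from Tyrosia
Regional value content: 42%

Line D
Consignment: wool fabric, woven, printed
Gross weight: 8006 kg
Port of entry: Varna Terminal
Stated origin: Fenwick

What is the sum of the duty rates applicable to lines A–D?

127%

Line A: wool → 3.1; knitted → 3.1.1; bleached → 3.1.1.2. Scheduled 32%. No special measure applies. → 32%.
Line B: cotton → 3.3; coated → 3.3.3; printed → 3.3.3.3. Scheduled 35%. quota on 3.3 exhausted → over-quota 56%; Galveny agreement on 3.3: CTH met → 1% available; preferential 1%. → 1%.
Line C: cotton → 3.3; woven → 3.3.1; dyed → 3.3.1.1. Scheduled 16%. quota on 3.3 exhausted → over-quota 56%; Isolde agreement on 3.1.3.1: 3.3.1.1 not covered; Isolde agreement on 3.1.3.1: 3.3.1.1 not covered. → 56%.
Line D: wool → 3.1; woven → 3.1.4; printed → 3.1.4.2. Scheduled 38%. No special measure applies. → 38%.
Sum: 32% + 1% + 56% + 38% = 127%.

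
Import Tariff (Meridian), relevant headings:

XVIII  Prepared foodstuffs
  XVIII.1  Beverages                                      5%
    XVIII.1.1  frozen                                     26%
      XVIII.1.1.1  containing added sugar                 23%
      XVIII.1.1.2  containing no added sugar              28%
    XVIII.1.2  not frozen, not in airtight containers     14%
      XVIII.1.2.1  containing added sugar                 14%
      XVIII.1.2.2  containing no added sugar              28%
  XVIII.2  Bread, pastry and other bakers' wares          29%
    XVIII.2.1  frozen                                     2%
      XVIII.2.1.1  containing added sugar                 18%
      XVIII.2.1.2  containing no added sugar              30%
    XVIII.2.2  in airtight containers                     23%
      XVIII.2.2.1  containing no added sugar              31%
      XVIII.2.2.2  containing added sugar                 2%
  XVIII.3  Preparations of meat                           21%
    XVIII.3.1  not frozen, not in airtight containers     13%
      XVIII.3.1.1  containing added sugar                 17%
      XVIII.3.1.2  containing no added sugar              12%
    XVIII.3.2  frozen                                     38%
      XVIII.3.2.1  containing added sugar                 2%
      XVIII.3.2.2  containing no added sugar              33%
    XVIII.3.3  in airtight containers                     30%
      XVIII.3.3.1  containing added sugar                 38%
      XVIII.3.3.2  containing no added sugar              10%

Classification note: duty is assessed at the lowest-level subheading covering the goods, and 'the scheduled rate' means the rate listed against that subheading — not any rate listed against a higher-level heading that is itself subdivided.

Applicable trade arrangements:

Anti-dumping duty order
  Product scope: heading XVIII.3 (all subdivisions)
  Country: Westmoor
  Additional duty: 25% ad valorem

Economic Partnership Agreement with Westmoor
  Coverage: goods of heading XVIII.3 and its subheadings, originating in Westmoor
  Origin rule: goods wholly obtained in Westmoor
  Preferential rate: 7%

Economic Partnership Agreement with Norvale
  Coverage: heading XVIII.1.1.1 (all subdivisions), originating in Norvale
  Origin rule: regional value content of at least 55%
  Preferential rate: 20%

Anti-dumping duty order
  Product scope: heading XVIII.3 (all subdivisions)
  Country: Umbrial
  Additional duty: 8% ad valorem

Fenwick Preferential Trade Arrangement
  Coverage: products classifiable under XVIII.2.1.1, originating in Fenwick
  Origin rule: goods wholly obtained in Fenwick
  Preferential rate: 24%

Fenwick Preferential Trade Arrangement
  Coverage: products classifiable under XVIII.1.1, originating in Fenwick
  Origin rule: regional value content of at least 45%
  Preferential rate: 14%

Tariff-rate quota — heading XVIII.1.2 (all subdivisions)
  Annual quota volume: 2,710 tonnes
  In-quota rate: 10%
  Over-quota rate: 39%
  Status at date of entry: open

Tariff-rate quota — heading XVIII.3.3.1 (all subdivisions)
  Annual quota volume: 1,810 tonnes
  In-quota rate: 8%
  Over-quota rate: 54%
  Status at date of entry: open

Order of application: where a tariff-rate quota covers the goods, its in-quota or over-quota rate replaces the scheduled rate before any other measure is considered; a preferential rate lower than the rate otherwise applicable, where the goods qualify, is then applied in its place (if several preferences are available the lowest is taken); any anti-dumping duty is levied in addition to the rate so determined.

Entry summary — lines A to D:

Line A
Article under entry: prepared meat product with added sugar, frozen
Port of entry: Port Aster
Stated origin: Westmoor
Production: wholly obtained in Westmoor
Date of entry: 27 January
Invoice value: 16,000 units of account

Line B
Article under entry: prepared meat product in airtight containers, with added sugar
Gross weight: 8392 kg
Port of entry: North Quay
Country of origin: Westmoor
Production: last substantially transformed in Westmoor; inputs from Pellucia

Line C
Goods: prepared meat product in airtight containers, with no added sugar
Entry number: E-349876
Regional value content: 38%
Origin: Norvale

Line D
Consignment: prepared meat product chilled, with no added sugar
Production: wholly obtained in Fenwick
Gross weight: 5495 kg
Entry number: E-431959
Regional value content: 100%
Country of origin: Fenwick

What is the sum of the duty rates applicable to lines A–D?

Line A: prepared meat product → XVIII.3; frozen → XVIII.3.2; with added sugar → XVIII.3.2.1. Scheduled 2%. Westmoor agreement on XVIII.3: wholly obtained → 7% available; preference 7% not lower than 2% → no reduction; anti-dumping (Westmoor, XVIII.3): +25%; total 2% + 25% = 27%. → 27%.
Line B: prepared meat product → XVIII.3; in airtight containers → XVIII.3.3; with added sugar → XVIII.3.3.1. Scheduled 38%. quota on XVIII.3.3.1 open → in-quota 8%; Westmoor agreement on XVIII.3: not wholly obtained; anti-dumping (Westmoor, XVIII.3): +25%; total 8% + 25% = 33%. → 33%.
Line C: prepared meat product → XVIII.3; in airtight containers → XVIII.3.3; with no added sugar → XVIII.3.3.2. Scheduled 10%. Norvale agreement on XVIII.1.1.1: XVIII.3.3.2 not covered. → 10%.
Line D: prepared meat product → XVIII.3; chilled → XVIII.3.1; with no added sugar → XVIII.3.1.2. Scheduled 12%. Fenwick agreement on XVIII.2.1.1: XVIII.3.1.2 not covered; Fenwick agreement on XVIII.1.1: XVIII.3.1.2 not covered. → 12%.
Sum: 27% + 33% + 10% + 12% = 82%.

82%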